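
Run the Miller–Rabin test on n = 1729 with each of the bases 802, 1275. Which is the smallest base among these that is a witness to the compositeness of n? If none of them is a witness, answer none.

1275

n − 1 = 1728 = 2^6 · 27, so s = 6 and d = 27.
Base 802: x_0 = 802^27 mod 1729 = 1. x_0 = 1, so 802 is not a witness.
Base 1275: x_0 = 1275^27 mod 1729 = 911. x_0 is neither 1 nor 1728, so continue squaring. x_1 = 911^2 mod 1729 = 1. x_1 = 1 but x_0 ≠ ±1, a nontrivial square root of 1 — 1275 is a witness and 1729 is composite.
The smallest witness among the given bases is 1275.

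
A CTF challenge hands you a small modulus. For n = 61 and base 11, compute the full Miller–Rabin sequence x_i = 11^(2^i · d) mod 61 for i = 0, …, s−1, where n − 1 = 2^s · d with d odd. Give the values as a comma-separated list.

n − 1 = 60 = 2^2 · 15, so s = 2 and d = 15.
x_0 = 11^15 mod 61 = 50.
x_1 = 50^2 mod 61 = 60.

50, 60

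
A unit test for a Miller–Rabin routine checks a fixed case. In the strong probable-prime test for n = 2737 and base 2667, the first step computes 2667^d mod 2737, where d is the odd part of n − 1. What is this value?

n − 1 = 2736 = 2^4 · 171, so s = 4 and d = 171.
By repeated squaring, 2667^171 ≡ 1862 (mod 2737).

1862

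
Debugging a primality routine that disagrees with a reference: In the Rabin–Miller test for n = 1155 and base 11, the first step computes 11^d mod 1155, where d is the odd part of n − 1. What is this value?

11

n − 1 = 1154 = 2^1 · 577, so s = 1 and d = 577.
By repeated squaring, 11^577 ≡ 11 (mod 1155).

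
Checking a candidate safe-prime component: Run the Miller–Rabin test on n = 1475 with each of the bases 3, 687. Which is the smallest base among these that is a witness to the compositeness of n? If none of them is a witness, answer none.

3

n − 1 = 1474 = 2^1 · 737, so s = 1 and d = 737.
Base 3: x_0 = 3^737 mod 1475 = 913. x_0 ∉ {1, 1474} and s = 1, so 3 is a Miller–Rabin witness and 1475 is composite.
Base 687: x_0 = 687^737 mod 1475 = 692. x_0 ∉ {1, 1474} and s = 1, so 687 is a Miller–Rabin witness and 1475 is composite.
The smallest witness among the given bases is 3.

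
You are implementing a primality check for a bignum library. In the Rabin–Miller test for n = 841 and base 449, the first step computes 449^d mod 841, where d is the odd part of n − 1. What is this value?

n − 1 = 840 = 2^3 · 105, so s = 3 and d = 105.
Repeated squaring mod 841: 449^1 ≡ 449, 449^2 ≡ 602, 449^4 ≡ 774, 449^8 ≡ 284, 449^16 ≡ 761, 449^32 ≡ 513, 449^64 ≡ 777.
105 = 64 + 32 + 8 + 1, so 449^105 ≡ 777·513·284·449 ≡ 336 (mod 841).

336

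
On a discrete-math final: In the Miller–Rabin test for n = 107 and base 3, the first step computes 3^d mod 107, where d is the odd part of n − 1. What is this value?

1

n − 1 = 106 = 2^1 · 53, so s = 1 and d = 53.
Repeated squaring mod 107: 3^1 ≡ 3, 3^2 ≡ 9, 3^4 ≡ 81, 3^8 ≡ 34, 3^16 ≡ 86, 3^32 ≡ 13.
53 = 32 + 16 + 4 + 1, so 3^53 ≡ 13·86·81·3 ≡ 1 (mod 107).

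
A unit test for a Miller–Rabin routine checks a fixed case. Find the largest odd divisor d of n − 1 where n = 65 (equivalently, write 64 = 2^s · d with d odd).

Halving: 64 → 32 → 16 → 8 → 4 → 2 → 1; 1 is odd.
So 64 = 2^6 · 1.

1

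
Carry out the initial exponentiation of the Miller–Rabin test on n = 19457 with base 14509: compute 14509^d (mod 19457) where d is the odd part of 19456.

n − 1 = 19456 = 2^10 · 19, so s = 10 and d = 19.
14509^19 mod 19457 = 3589.

3589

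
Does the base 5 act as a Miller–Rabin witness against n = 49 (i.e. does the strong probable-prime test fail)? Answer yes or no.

yes

n − 1 = 48 = 2^4 · 3, so s = 4 and d = 3.
x_0 = 5^3 mod 49 = 27.
x_0 is neither 1 nor 48, so continue squaring.
x_1 = 27^2 mod 49 = 43.
x_2 = 43^2 mod 49 = 36.
x_3 = 36^2 mod 49 = 22.
Reached i = s−1 = 3 without hitting −1: 5 is a Miller–Rabin witness and 49 is composite.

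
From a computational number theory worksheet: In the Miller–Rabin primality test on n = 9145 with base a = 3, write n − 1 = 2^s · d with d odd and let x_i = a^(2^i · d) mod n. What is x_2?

n − 1 = 9144 = 2^3 · 1143, so s = 3 and d = 1143.
Repeated squaring mod 9145: 3^1 ≡ 3, 3^2 ≡ 9, 3^4 ≡ 81, 3^8 ≡ 6561, 3^16 ≡ 1206, 3^32 ≡ 381, 3^64 ≡ 7986, 3^128 ≡ 8111, 3^256 ≡ 8336, 3^512 ≡ 5186, 3^1024 ≡ 8296.
1143 = 1024 + 64 + 32 + 16 + 4 + 2 + 1, so 3^1143 ≡ 8296·7986·381·1206·81·9·3 ≡ 1267 (mod 9145).
x_0 = 1267.
x_1 = 1267^2 mod 9145 = 4914.
x_2 = 4914^2 mod 9145 = 4596.

4596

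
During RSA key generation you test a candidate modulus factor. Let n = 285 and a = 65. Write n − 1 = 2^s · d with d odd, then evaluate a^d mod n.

n − 1 = 284 = 2^2 · 71, so s = 2 and d = 71.
Repeated squaring mod 285: 65^1 ≡ 65, 65^2 ≡ 235, 65^4 ≡ 220, 65^8 ≡ 235, 65^16 ≡ 220, 65^32 ≡ 235, 65^64 ≡ 220.
71 = 64 + 4 + 2 + 1, so 65^71 ≡ 220·220·235·65 ≡ 50 (mod 285).

50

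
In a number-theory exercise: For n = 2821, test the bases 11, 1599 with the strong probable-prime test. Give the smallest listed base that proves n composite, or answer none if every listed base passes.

11

n − 1 = 2820 = 2^2 · 705, so s = 2 and d = 705.
Base 11: x_0 = 11^705 mod 2821 = 1828. x_0 is neither 1 nor 2820, so continue squaring. x_1 = 1828^2 mod 2821 = 1520. Reached i = s−1 = 1 without hitting −1: 11 is a Miller–Rabin witness and 2821 is composite.
Base 1599: x_0 = 1599^705 mod 2821 = 559. x_0 is neither 1 nor 2820, so continue squaring. x_1 = 559^2 mod 2821 = 2171. Reached i = s−1 = 1 without hitting −1: 1599 is a Miller–Rabin witness and 2821 is composite.
The smallest witness among the given bases is 11.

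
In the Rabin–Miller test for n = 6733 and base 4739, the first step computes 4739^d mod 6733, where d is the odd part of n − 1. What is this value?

n − 1 = 6732 = 2^2 · 1683, so s = 2 and d = 1683.
4739^1683 mod 6733 = 4516.

4516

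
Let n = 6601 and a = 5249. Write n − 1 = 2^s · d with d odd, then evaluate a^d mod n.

2092

n − 1 = 6600 = 2^3 · 825, so s = 3 and d = 825.
Repeated squaring mod 6601: 5249^1 ≡ 5249, 5249^2 ≡ 6028, 5249^4 ≡ 4880, 5249^8 ≡ 4593, 5249^16 ≡ 5454, 5249^32 ≡ 2010, 5249^64 ≡ 288, 5249^128 ≡ 3732, 5249^256 ≡ 6315, 5249^512 ≡ 2584.
825 = 512 + 256 + 32 + 16 + 8 + 1, so 5249^825 ≡ 2584·6315·2010·5454·4593·5249 ≡ 2092 (mod 6601).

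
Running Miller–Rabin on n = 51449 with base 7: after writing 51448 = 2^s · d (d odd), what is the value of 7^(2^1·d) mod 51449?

40388

n − 1 = 51448 = 2^3 · 6431, so s = 3 and d = 6431.
x_0 = 7^6431 mod 51449 = 23708.
x_1 = 23708^2 mod 51449 = 40388.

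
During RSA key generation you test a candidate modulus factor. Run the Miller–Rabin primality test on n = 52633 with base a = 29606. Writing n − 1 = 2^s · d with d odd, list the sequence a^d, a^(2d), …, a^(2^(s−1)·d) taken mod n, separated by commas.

n − 1 = 52632 = 2^3 · 6579, so s = 3 and d = 6579.
x_0 = 29606^6579 mod 52633 = 52632.
x_1 = 52632^2 mod 52633 = 1.
x_2 = 1^2 mod 52633 = 1.

52632, 1, 1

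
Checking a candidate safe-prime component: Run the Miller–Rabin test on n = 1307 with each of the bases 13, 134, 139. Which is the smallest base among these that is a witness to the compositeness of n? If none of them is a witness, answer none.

none

n − 1 = 1306 = 2^1 · 653, so s = 1 and d = 653.
Base 13: x_0 = 13^653 mod 1307 = 1306. x_0 = 1306 ≡ −1, so 13 is not a witness.
Base 134: x_0 = 134^653 mod 1307 = 1306. x_0 = 1306 ≡ −1, so 134 is not a witness.
Base 139: x_0 = 139^653 mod 1307 = 1. x_0 = 1, so 139 is not a witness.
No listed base is a witness for 1307.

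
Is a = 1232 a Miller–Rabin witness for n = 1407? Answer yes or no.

yes

n − 1 = 1406 = 2^1 · 703, so s = 1 and d = 703.
x_0 = 1232^703 mod 1407 = 875.
x_0 ∉ {1, 1406} and s = 1, so 1232 is a Miller–Rabin witness and 1407 is composite.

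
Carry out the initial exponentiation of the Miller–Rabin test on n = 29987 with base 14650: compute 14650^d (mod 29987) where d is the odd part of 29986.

3536

n − 1 = 29986 = 2^1 · 14993, so s = 1 and d = 14993.
By repeated squaring, 14650^14993 ≡ 3536 (mod 29987).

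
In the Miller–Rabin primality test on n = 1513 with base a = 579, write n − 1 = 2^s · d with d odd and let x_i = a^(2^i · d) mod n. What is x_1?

1463

n − 1 = 1512 = 2^3 · 189, so s = 3 and d = 189.
x_0 = 579^189 mod 1513 = 868.
x_1 = 868^2 mod 1513 = 1463.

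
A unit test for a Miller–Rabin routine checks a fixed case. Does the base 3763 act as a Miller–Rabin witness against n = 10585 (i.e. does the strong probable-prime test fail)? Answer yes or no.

yes

n − 1 = 10584 = 2^3 · 1323, so s = 3 and d = 1323.
Repeated squaring mod 10585: 3763^1 ≡ 3763, 3763^2 ≡ 8024, 3763^4 ≡ 6606, 3763^8 ≡ 7866, 3763^16 ≡ 4631, 3763^32 ≡ 951, 3763^64 ≡ 4676, 3763^128 ≡ 6951, 3763^256 ≡ 6461, 3763^512 ≡ 7866, 3763^1024 ≡ 4631.
1323 = 1024 + 256 + 32 + 8 + 2 + 1, so 3763^1323 ≡ 4631·6461·951·7866·8024·3763 ≡ 927 (mod 10585).
x_0 = 3763^1323 mod 10585 = 927.
x_0 is neither 1 nor 10584, so continue squaring.
x_1 = 927^2 mod 10585 = 1944.
x_2 = 1944^2 mod 10585 = 291.
Reached i = s−1 = 2 without hitting −1: 3763 is a Miller–Rabin witness and 10585 is composite.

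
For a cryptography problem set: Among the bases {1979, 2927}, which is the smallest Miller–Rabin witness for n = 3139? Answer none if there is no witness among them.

n − 1 = 3138 = 2^1 · 1569, so s = 1 and d = 1569.
Base 1979: x_0 = 1979^1569 mod 3139 = 1. x_0 = 1, so 1979 is not a witness.
Base 2927: x_0 = 2927^1569 mod 3139 = 667. x_0 ∉ {1, 3138} and s = 1, so 2927 is a Miller–Rabin witness and 3139 is composite.
The smallest witness among the given bases is 2927.

2927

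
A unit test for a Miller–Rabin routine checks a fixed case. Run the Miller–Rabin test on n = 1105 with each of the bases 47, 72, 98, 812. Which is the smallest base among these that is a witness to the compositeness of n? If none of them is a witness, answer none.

none

n − 1 = 1104 = 2^4 · 69, so s = 4 and d = 69.
Base 47: x_0 = 47^69 mod 1105 = 47. x_0 is neither 1 nor 1104, so continue squaring. x_1 = 47^2 mod 1105 = 1104. x_1 ≡ −1, so 47 is not a witness.
Base 72: x_0 = 72^69 mod 1105 = 242. x_0 is neither 1 nor 1104, so continue squaring. x_1 = 242^2 mod 1105 = 1104. x_1 ≡ −1, so 72 is not a witness.
Base 98: x_0 = 98^69 mod 1105 = 268. x_0 is neither 1 nor 1104, so continue squaring. x_1 = 268^2 mod 1105 = 1104. x_1 ≡ −1, so 98 is not a witness.
Base 812: x_0 = 812^69 mod 1105 = 642. x_0 is neither 1 nor 1104, so continue squaring. x_1 = 642^2 mod 1105 = 1104. x_1 ≡ −1, so 812 is not a witness.
No listed base is a witness for 1105.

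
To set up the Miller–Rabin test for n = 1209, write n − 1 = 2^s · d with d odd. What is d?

Halving: 1208 → 604 → 302 → 151; 151 is odd.
So 1208 = 2^3 · 151.

151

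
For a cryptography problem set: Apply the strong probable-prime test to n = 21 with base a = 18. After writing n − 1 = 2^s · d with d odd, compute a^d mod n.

n − 1 = 20 = 2^2 · 5, so s = 2 and d = 5.
By repeated squaring, 18^5 ≡ 9 (mod 21).

9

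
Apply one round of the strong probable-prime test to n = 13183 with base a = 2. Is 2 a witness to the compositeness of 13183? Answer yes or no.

no

n − 1 = 13182 = 2^1 · 6591, so s = 1 and d = 6591.
x_0 = 2^6591 mod 13183 = 1.
x_0 = 1, so 2 is not a witness.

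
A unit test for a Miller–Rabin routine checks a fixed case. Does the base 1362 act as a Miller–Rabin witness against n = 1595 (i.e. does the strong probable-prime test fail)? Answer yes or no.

n − 1 = 1594 = 2^1 · 797, so s = 1 and d = 797.
x_0 = 1362^797 mod 1595 = 202.
x_0 ∉ {1, 1594} and s = 1, so 1362 is a Miller–Rabin witness and 1595 is composite.

yes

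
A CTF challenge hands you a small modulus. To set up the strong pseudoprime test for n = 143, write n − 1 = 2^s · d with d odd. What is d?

71

Halving: 142 → 71; 71 is odd.
So 142 = 2^1 · 71.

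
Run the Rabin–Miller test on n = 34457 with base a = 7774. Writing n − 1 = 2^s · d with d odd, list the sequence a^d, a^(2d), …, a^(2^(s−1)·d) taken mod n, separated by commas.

33870, 34456, 1

n − 1 = 34456 = 2^3 · 4307, so s = 3 and d = 4307.
x_0 = 7774^4307 mod 34457 = 33870.
x_1 = 33870^2 mod 34457 = 34456.
x_2 = 34456^2 mod 34457 = 1.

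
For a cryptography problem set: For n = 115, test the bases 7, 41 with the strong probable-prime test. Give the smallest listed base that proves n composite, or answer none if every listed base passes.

n − 1 = 114 = 2^1 · 57, so s = 1 and d = 57.
Base 7: x_0 = 7^57 mod 115 = 112. x_0 ∉ {1, 114} and s = 1, so 7 is a Miller–Rabin witness and 115 is composite.
Base 41: x_0 = 41^57 mod 115 = 71. x_0 ∉ {1, 114} and s = 1, so 41 is a Miller–Rabin witness and 115 is composite.
The smallest witness among the given bases is 7.

7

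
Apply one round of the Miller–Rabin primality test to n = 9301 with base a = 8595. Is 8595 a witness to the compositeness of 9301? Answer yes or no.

n − 1 = 9300 = 2^2 · 2325, so s = 2 and d = 2325.
x_0 = 8595^2325 mod 9301 = 6481.
x_0 is neither 1 nor 9300, so continue squaring.
x_1 = 6481^2 mod 9301 = 45.
Reached i = s−1 = 1 without hitting −1: 8595 is a Miller–Rabin witness and 9301 is composite.

yes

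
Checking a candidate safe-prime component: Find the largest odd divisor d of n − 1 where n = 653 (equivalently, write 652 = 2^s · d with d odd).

Halving: 652 → 326 → 163; 163 is odd.
So 652 = 2^2 · 163.

163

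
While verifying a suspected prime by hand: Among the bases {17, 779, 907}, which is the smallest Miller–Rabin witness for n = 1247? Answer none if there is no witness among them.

17

n − 1 = 1246 = 2^1 · 623, so s = 1 and d = 623.
Base 17: x_0 = 17^623 mod 1247 = 737. x_0 ∉ {1, 1246} and s = 1, so 17 is a Miller–Rabin witness and 1247 is composite.
Base 779: x_0 = 779^623 mod 1247 = 523. x_0 ∉ {1, 1246} and s = 1, so 779 is a Miller–Rabin witness and 1247 is composite.
Base 907: x_0 = 907^623 mod 1247 = 1119. x_0 ∉ {1, 1246} and s = 1, so 907 is a Miller–Rabin witness and 1247 is composite.
The smallest witness among the given bases is 17.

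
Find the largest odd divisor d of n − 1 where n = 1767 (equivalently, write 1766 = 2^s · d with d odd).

883

Halving: 1766 → 883; 883 is odd.
So 1766 = 2^1 · 883.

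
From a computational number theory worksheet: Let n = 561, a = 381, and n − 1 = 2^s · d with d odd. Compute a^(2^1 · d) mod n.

n − 1 = 560 = 2^4 · 35, so s = 4 and d = 35.
By repeated squaring, 381^35 ≡ 54 (mod 561).
x_0 = 54.
x_1 = 54^2 mod 561 = 111.

111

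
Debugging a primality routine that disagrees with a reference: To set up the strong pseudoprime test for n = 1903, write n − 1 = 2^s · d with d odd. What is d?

951

Halving: 1902 → 951; 951 is odd.
So 1902 = 2^1 · 951.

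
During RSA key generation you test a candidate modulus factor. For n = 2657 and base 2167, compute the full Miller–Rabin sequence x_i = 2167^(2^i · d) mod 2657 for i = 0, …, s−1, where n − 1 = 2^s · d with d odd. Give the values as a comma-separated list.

n − 1 = 2656 = 2^5 · 83, so s = 5 and d = 83.
x_0 = 2167^83 mod 2657 = 538.
x_1 = 538^2 mod 2657 = 2488.
x_2 = 2488^2 mod 2657 = 1991.
x_3 = 1991^2 mod 2657 = 2494.
x_4 = 2494^2 mod 2657 = 2656.

538, 2488, 1991, 2494, 2656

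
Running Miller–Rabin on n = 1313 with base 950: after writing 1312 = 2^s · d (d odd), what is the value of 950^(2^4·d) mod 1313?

196

n − 1 = 1312 = 2^5 · 41, so s = 5 and d = 41.
x_0 = 950^41 mod 1313 = 950.
x_1 = 950^2 mod 1313 = 469.
x_2 = 469^2 mod 1313 = 690.
x_3 = 690^2 mod 1313 = 794.
x_4 = 794^2 mod 1313 = 196.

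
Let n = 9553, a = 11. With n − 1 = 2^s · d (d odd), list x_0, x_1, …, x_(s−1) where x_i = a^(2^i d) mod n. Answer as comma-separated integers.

956, 6401, 9537, 256

n − 1 = 9552 = 2^4 · 597, so s = 4 and d = 597.
x_0 = 11^597 mod 9553 = 956.
x_1 = 956^2 mod 9553 = 6401.
x_2 = 6401^2 mod 9553 = 9537.
x_3 = 9537^2 mod 9553 = 256.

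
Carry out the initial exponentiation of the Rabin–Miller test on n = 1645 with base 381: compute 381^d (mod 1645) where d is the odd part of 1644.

n − 1 = 1644 = 2^2 · 411, so s = 2 and d = 411.
By repeated squaring, 381^411 ≡ 1266 (mod 1645).

1266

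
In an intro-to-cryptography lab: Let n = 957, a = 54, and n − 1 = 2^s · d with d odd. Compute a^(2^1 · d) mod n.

n − 1 = 956 = 2^2 · 239, so s = 2 and d = 239.
x_0 = 54^239 mod 957 = 54.
x_1 = 54^2 mod 957 = 45.

45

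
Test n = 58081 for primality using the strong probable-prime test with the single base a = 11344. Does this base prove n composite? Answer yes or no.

yes

n − 1 = 58080 = 2^5 · 1815, so s = 5 and d = 1815.
x_0 = 11344^1815 mod 58081 = 40171.
x_0 is neither 1 nor 58080, so continue squaring.
x_1 = 40171^2 mod 58081 = 44818.
x_2 = 44818^2 mod 58081 = 37901.
x_3 = 37901^2 mod 58081 = 26509.
x_4 = 26509^2 mod 58081 = 5062.
Reached i = s−1 = 4 without hitting −1: 11344 is a Miller–Rabin witness and 58081 is composite.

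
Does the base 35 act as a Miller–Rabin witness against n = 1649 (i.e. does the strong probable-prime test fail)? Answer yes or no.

yes

n − 1 = 1648 = 2^4 · 103, so s = 4 and d = 103.
x_0 = 35^103 mod 1649 = 35.
x_0 is neither 1 nor 1648, so continue squaring.
x_1 = 35^2 mod 1649 = 1225.
x_2 = 1225^2 mod 1649 = 35.
x_3 = 35^2 mod 1649 = 1225.
Reached i = s−1 = 3 without hitting −1: 35 is a Miller–Rabin witness and 1649 is composite.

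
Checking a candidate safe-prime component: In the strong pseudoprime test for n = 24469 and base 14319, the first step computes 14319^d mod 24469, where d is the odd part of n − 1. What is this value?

23905

n − 1 = 24468 = 2^2 · 6117, so s = 2 and d = 6117.
14319^6117 mod 24469 = 23905.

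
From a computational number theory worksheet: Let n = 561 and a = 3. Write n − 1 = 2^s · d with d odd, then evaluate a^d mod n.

78

n − 1 = 560 = 2^4 · 35, so s = 4 and d = 35.
3^35 mod 561 = 78.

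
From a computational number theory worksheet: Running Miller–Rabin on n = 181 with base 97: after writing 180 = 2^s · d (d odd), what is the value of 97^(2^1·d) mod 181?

180

n − 1 = 180 = 2^2 · 45, so s = 2 and d = 45.
x_0 = 97^45 mod 181 = 19.
x_1 = 19^2 mod 181 = 180.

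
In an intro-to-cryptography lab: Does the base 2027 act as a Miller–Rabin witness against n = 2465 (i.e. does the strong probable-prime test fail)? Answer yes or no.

n − 1 = 2464 = 2^5 · 77, so s = 5 and d = 77.
x_0 = 2027^77 mod 2465 = 157.
x_0 is neither 1 nor 2464, so continue squaring.
x_1 = 157^2 mod 2465 = 2464.
x_1 ≡ −1, so 2027 is not a witness.

no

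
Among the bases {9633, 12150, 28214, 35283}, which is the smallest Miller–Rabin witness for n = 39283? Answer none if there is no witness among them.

n − 1 = 39282 = 2^1 · 19641, so s = 1 and d = 19641.
Base 9633: x_0 = 9633^19641 mod 39283 = 9263. x_0 ∉ {1, 39282} and s = 1, so 9633 is a Miller–Rabin witness and 39283 is composite.
Base 12150: x_0 = 12150^19641 mod 39283 = 29730. x_0 ∉ {1, 39282} and s = 1, so 12150 is a Miller–Rabin witness and 39283 is composite.
Base 28214: x_0 = 28214^19641 mod 39283 = 947. x_0 ∉ {1, 39282} and s = 1, so 28214 is a Miller–Rabin witness and 39283 is composite.
Base 35283: x_0 = 35283^19641 mod 39283 = 36285. x_0 ∉ {1, 39282} and s = 1, so 35283 is a Miller–Rabin witness and 39283 is composite.
The smallest witness among the given bases is 9633.

9633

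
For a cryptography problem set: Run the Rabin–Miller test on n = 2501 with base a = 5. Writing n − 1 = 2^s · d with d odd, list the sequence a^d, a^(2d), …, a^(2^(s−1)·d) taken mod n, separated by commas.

2305, 901

n − 1 = 2500 = 2^2 · 625, so s = 2 and d = 625.
x_0 = 5^625 mod 2501 = 2305.
x_1 = 2305^2 mod 2501 = 901.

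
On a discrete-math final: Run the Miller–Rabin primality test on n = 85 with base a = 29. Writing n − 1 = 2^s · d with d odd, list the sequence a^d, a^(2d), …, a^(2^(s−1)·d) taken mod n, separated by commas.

54, 26

n − 1 = 84 = 2^2 · 21, so s = 2 and d = 21.
x_0 = 29^21 mod 85 = 54.
x_1 = 54^2 mod 85 = 26.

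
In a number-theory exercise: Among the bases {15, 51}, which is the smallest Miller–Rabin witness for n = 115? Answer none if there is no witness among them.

n − 1 = 114 = 2^1 · 57, so s = 1 and d = 57.
Base 15: x_0 = 15^57 mod 115 = 5. x_0 ∉ {1, 114} and s = 1, so 15 is a Miller–Rabin witness and 115 is composite.
Base 51: x_0 = 51^57 mod 115 = 21. x_0 ∉ {1, 114} and s = 1, so 51 is a Miller–Rabin witness and 115 is composite.
The smallest witness among the given bases is 15.

15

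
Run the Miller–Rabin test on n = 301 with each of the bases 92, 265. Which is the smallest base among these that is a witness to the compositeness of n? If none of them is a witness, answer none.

none

n − 1 = 300 = 2^2 · 75, so s = 2 and d = 75.
Base 92: x_0 = 92^75 mod 301 = 1. x_0 = 1, so 92 is not a witness.
Base 265: x_0 = 265^75 mod 301 = 300. x_0 = 300 ≡ −1, so 265 is not a witness.
No listed base is a witness for 301.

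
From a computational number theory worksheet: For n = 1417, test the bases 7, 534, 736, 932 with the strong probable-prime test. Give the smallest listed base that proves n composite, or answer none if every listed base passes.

n − 1 = 1416 = 2^3 · 177, so s = 3 and d = 177.
Base 7: x_0 = 7^177 mod 1417 = 541. x_0 is neither 1 nor 1416, so continue squaring. x_1 = 541^2 mod 1417 = 779. x_2 = 779^2 mod 1417 = 365. Reached i = s−1 = 2 without hitting −1: 7 is a Miller–Rabin witness and 1417 is composite.
Base 534: x_0 = 534^177 mod 1417 = 547. x_0 is neither 1 nor 1416, so continue squaring. x_1 = 547^2 mod 1417 = 222. x_2 = 222^2 mod 1417 = 1106. Reached i = s−1 = 2 without hitting −1: 534 is a Miller–Rabin witness and 1417 is composite.
Base 736: x_0 = 736^177 mod 1417 = 827. x_0 is neither 1 nor 1416, so continue squaring. x_1 = 827^2 mod 1417 = 935. x_2 = 935^2 mod 1417 = 1353. Reached i = s−1 = 2 without hitting −1: 736 is a Miller–Rabin witness and 1417 is composite.
Base 932: x_0 = 932^177 mod 1417 = 638. x_0 is neither 1 nor 1416, so continue squaring. x_1 = 638^2 mod 1417 = 365. x_2 = 365^2 mod 1417 = 27. Reached i = s−1 = 2 without hitting −1: 932 is a Miller–Rabin witness and 1417 is composite.
The smallest witness among the given bases is 7.

7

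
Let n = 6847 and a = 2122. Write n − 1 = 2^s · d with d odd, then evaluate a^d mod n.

n − 1 = 6846 = 2^1 · 3423, so s = 1 and d = 3423.
2122^3423 mod 6847 = 4453.

4453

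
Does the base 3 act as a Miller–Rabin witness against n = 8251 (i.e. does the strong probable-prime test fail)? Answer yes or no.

yes

n − 1 = 8250 = 2^1 · 4125, so s = 1 and d = 4125.
x_0 = 3^4125 mod 8251 = 3209.
x_0 ∉ {1, 8250} and s = 1, so 3 is a Miller–Rabin witness and 8251 is composite.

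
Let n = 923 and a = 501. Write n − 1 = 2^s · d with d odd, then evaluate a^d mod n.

n − 1 = 922 = 2^1 · 461, so s = 1 and d = 461.
Repeated squaring mod 923: 501^1 ≡ 501, 501^2 ≡ 868, 501^4 ≡ 256, 501^8 ≡ 3, 501^16 ≡ 9, 501^32 ≡ 81, 501^64 ≡ 100, 501^128 ≡ 770, 501^256 ≡ 334.
461 = 256 + 128 + 64 + 8 + 4 + 1, so 501^461 ≡ 334·770·100·3·256·501 ≡ 830 (mod 923).

830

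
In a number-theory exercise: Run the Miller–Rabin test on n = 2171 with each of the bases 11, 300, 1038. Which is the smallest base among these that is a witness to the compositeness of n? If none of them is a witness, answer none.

11

n − 1 = 2170 = 2^1 · 1085, so s = 1 and d = 1085.
Base 11: x_0 = 11^1085 mod 2171 = 1528. x_0 ∉ {1, 2170} and s = 1, so 11 is a Miller–Rabin witness and 2171 is composite.
Base 300: x_0 = 300^1085 mod 2171 = 976. x_0 ∉ {1, 2170} and s = 1, so 300 is a Miller–Rabin witness and 2171 is composite.
Base 1038: x_0 = 1038^1085 mod 2171 = 462. x_0 ∉ {1, 2170} and s = 1, so 1038 is a Miller–Rabin witness and 2171 is composite.
The smallest witness among the given bases is 11.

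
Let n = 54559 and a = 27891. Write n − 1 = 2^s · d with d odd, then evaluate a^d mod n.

n − 1 = 54558 = 2^1 · 27279, so s = 1 and d = 27279.
Repeated squaring mod 54559: 27891^1 ≡ 27891, 27891^2 ≡ 5659, 27891^4 ≡ 52707, 27891^8 ≡ 47246, 27891^16 ≡ 12149, 27891^32 ≡ 16106, 27891^64 ≡ 29750, 27891^128 ≡ 6402, 27891^256 ≡ 11795, 27891^512 ≡ 51134, 27891^1024 ≡ 440, 27891^2048 ≡ 29923, 27891^4096 ≡ 18180, 27891^8192 ≡ 48537, 27891^16384 ≡ 37308.
27279 = 16384 + 8192 + 2048 + 512 + 128 + 8 + 4 + 2 + 1, so 27891^27279 ≡ 37308·48537·29923·51134·6402·47246·52707·5659·27891 ≡ 1 (mod 54559).

1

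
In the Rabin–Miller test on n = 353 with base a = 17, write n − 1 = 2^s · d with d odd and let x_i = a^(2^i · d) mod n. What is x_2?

352

n − 1 = 352 = 2^5 · 11, so s = 5 and d = 11.
x_0 = 17^11 mod 353 = 283.
x_1 = 283^2 mod 353 = 311.
x_2 = 311^2 mod 353 = 352.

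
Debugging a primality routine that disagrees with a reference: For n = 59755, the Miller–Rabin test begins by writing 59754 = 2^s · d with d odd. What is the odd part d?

Halving: 59754 → 29877; 29877 is odd.
So 59754 = 2^1 · 29877.

29877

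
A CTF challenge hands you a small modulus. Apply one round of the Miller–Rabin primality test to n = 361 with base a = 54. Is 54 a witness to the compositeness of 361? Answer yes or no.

n − 1 = 360 = 2^3 · 45, so s = 3 and d = 45.
x_0 = 54^45 mod 361 = 1.
x_0 = 1, so 54 is not a witness.

no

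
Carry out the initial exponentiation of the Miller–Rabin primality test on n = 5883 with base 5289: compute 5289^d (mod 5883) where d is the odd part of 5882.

4605

n − 1 = 5882 = 2^1 · 2941, so s = 1 and d = 2941.
Repeated squaring mod 5883: 5289^1 ≡ 5289, 5289^2 ≡ 5739, 5289^4 ≡ 3087, 5289^8 ≡ 4992, 5289^16 ≡ 5559, 5289^32 ≡ 4965, 5289^64 ≡ 1455, 5289^128 ≡ 5028, 5289^256 ≡ 1533, 5289^512 ≡ 2772, 5289^1024 ≡ 786, 5289^2048 ≡ 81.
2941 = 2048 + 512 + 256 + 64 + 32 + 16 + 8 + 4 + 1, so 5289^2941 ≡ 81·2772·1533·1455·4965·5559·4992·3087·5289 ≡ 4605 (mod 5883).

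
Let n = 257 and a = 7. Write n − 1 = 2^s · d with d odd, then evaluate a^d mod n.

n − 1 = 256 = 2^8 · 1, so s = 8 and d = 1.
7^1 mod 257 = 7.

7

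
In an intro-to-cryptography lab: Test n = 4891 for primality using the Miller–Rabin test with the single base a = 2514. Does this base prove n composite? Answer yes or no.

n − 1 = 4890 = 2^1 · 2445, so s = 1 and d = 2445.
By repeated squaring, 2514^2445 ≡ 665 (mod 4891).
x_0 = 2514^2445 mod 4891 = 665.
x_0 ∉ {1, 4890} and s = 1, so 2514 is a Miller–Rabin witness and 4891 is composite.

yes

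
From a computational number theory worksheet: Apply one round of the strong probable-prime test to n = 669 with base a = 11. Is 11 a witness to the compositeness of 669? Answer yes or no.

n − 1 = 668 = 2^2 · 167, so s = 2 and d = 167.
x_0 = 11^167 mod 669 = 545.
x_0 is neither 1 nor 668, so continue squaring.
x_1 = 545^2 mod 669 = 658.
Reached i = s−1 = 1 without hitting −1: 11 is a Miller–Rabin witness and 669 is composite.

yes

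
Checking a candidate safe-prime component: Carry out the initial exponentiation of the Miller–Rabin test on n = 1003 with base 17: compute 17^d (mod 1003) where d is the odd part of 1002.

765

n − 1 = 1002 = 2^1 · 501, so s = 1 and d = 501.
17^501 mod 1003 = 765.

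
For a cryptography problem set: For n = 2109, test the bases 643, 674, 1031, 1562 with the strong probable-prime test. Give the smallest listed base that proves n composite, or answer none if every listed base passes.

n − 1 = 2108 = 2^2 · 527, so s = 2 and d = 527.
Base 643: x_0 = 643^527 mod 2109 = 859. x_0 is neither 1 nor 2108, so continue squaring. x_1 = 859^2 mod 2109 = 1840. Reached i = s−1 = 1 without hitting −1: 643 is a Miller–Rabin witness and 2109 is composite.
Base 674: x_0 = 674^527 mod 2109 = 1346. x_0 is neither 1 nor 2108, so continue squaring. x_1 = 1346^2 mod 2109 = 85. Reached i = s−1 = 1 without hitting −1: 674 is a Miller–Rabin witness and 2109 is composite.
Base 1031: x_0 = 1031^527 mod 2109 = 1016. x_0 is neither 1 nor 2108, so continue squaring. x_1 = 1016^2 mod 2109 = 955. Reached i = s−1 = 1 without hitting −1: 1031 is a Miller–Rabin witness and 2109 is composite.
Base 1562: x_0 = 1562^527 mod 2109 = 2012. x_0 is neither 1 nor 2108, so continue squaring. x_1 = 2012^2 mod 2109 = 973. Reached i = s−1 = 1 without hitting −1: 1562 is a Miller–Rabin witness and 2109 is composite.
The smallest witness among the given bases is 643.

643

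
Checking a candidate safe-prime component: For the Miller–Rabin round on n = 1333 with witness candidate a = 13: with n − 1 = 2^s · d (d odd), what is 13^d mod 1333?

957

n − 1 = 1332 = 2^2 · 333, so s = 2 and d = 333.
13^333 mod 1333 = 957.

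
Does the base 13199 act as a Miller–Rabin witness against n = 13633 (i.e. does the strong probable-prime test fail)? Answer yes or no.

n − 1 = 13632 = 2^6 · 213, so s = 6 and d = 213.
x_0 = 13199^213 mod 13633 = 4985.
x_0 is neither 1 nor 13632, so continue squaring.
x_1 = 4985^2 mod 13633 = 10899.
x_2 = 10899^2 mod 13633 = 3872.
x_3 = 3872^2 mod 13633 = 9717.
x_4 = 9717^2 mod 13633 = 11564.
x_5 = 11564^2 mod 13633 = 13632.
x_5 ≡ −1, so 13199 is not a witness.

no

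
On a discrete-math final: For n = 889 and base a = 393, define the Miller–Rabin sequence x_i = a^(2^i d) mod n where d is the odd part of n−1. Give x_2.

n − 1 = 888 = 2^3 · 111, so s = 3 and d = 111.
x_0 = 393^111 mod 889 = 470.
x_1 = 470^2 mod 889 = 428.
x_2 = 428^2 mod 889 = 50.

50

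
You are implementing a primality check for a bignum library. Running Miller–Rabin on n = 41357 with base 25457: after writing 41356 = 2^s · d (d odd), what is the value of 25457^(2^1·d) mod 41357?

n − 1 = 41356 = 2^2 · 10339, so s = 2 and d = 10339.
x_0 = 25457^10339 mod 41357 = 7461.
x_1 = 7461^2 mod 41357 = 41356.

41356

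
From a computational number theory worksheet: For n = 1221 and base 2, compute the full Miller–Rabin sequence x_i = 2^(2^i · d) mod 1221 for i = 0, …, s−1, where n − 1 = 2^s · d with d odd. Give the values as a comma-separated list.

758, 694

n − 1 = 1220 = 2^2 · 305, so s = 2 and d = 305.
x_0 = 2^305 mod 1221 = 758.
x_1 = 758^2 mod 1221 = 694.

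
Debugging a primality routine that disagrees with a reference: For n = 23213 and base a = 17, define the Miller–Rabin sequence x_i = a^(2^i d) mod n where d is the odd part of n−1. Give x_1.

n − 1 = 23212 = 2^2 · 5803, so s = 2 and d = 5803.
x_0 = 17^5803 mod 23213 = 19291.
x_1 = 19291^2 mod 23213 = 15078.

15078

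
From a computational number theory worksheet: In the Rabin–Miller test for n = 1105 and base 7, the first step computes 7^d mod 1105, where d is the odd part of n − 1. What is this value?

n − 1 = 1104 = 2^4 · 69, so s = 4 and d = 69.
7^69 mod 1105 = 827.

827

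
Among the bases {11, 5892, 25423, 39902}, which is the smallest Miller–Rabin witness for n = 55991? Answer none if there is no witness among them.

n − 1 = 55990 = 2^1 · 27995, so s = 1 and d = 27995.
Base 11: x_0 = 11^27995 mod 55991 = 45246. x_0 ∉ {1, 55990} and s = 1, so 11 is a Miller–Rabin witness and 55991 is composite.
Base 5892: x_0 = 5892^27995 mod 55991 = 39646. x_0 ∉ {1, 55990} and s = 1, so 5892 is a Miller–Rabin witness and 55991 is composite.
Base 25423: x_0 = 25423^27995 mod 55991 = 45102. x_0 ∉ {1, 55990} and s = 1, so 25423 is a Miller–Rabin witness and 55991 is composite.
Base 39902: x_0 = 39902^27995 mod 55991 = 15010. x_0 ∉ {1, 55990} and s = 1, so 39902 is a Miller–Rabin witness and 55991 is composite.
The smallest witness among the given bases is 11.

11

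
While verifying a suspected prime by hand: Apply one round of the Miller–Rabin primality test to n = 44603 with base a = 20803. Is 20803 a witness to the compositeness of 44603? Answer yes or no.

yes

n − 1 = 44602 = 2^1 · 22301, so s = 1 and d = 22301.
Repeated squaring mod 44603: 20803^1 ≡ 20803, 20803^2 ≡ 26503, 20803^4 ≡ 965, 20803^8 ≡ 39165, 20803^16 ≡ 55, 20803^32 ≡ 3025, 20803^64 ≡ 7010, 20803^128 ≡ 32197, 20803^256 ≡ 28486, 20803^512 ≡ 34420, 20803^1024 ≡ 36117, 20803^2048 ≡ 22954, 20803^4096 ≡ 35480, 20803^8192 ≡ 44534, 20803^16384 ≡ 4761.
22301 = 16384 + 4096 + 1024 + 512 + 256 + 16 + 8 + 4 + 1, so 20803^22301 ≡ 4761·35480·36117·34420·28486·55·39165·965·20803 ≡ 40478 (mod 44603).
x_0 = 20803^22301 mod 44603 = 40478.
x_0 ∉ {1, 44602} and s = 1, so 20803 is a Miller–Rabin witness and 44603 is composite.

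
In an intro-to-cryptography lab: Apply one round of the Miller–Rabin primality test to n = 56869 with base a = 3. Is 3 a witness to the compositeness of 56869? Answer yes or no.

yes

n − 1 = 56868 = 2^2 · 14217, so s = 2 and d = 14217.
x_0 = 3^14217 mod 56869 = 4599.
x_0 is neither 1 nor 56868, so continue squaring.
x_1 = 4599^2 mod 56869 = 52402.
Reached i = s−1 = 1 without hitting −1: 3 is a Miller–Rabin witness and 56869 is composite.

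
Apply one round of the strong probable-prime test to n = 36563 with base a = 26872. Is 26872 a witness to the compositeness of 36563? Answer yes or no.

no

n − 1 = 36562 = 2^1 · 18281, so s = 1 and d = 18281.
Repeated squaring mod 36563: 26872^1 ≡ 26872, 26872^2 ≡ 21697, 26872^4 ≡ 11184, 26872^8 ≡ 36396, 26872^16 ≡ 27889, 26872^32 ≡ 28185, 26872^64 ≡ 26487, 26872^128 ≡ 26888, 26872^256 ≡ 4345, 26872^512 ≡ 12517, 26872^1024 ≡ 2834, 26872^2048 ≡ 24259, 26872^4096 ≡ 17596, 26872^8192 ≡ 3732, 26872^16384 ≡ 33884.
18281 = 16384 + 1024 + 512 + 256 + 64 + 32 + 8 + 1, so 26872^18281 ≡ 33884·2834·12517·4345·26487·28185·36396·26872 ≡ 1 (mod 36563).
x_0 = 26872^18281 mod 36563 = 1.
x_0 = 1, so 26872 is not a witness.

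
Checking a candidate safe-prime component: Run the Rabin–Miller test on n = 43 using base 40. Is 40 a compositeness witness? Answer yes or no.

n − 1 = 42 = 2^1 · 21, so s = 1 and d = 21.
x_0 = 40^21 mod 43 = 1.
x_0 = 1, so 40 is not a witness.

no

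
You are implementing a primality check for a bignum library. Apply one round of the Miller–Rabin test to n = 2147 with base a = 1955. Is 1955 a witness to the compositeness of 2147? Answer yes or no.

yes

n − 1 = 2146 = 2^1 · 1073, so s = 1 and d = 1073.
x_0 = 1955^1073 mod 2147 = 1220.
x_0 ∉ {1, 2146} and s = 1, so 1955 is a Miller–Rabin witness and 2147 is composite.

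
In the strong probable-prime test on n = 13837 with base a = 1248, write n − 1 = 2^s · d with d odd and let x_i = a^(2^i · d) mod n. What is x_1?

13225

n − 1 = 13836 = 2^2 · 3459, so s = 2 and d = 3459.
x_0 = 1248^3459 mod 13837 = 13722.
x_1 = 13722^2 mod 13837 = 13225.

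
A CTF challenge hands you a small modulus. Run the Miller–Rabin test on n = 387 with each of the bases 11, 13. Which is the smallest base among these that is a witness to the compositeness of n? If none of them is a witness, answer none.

11

n − 1 = 386 = 2^1 · 193, so s = 1 and d = 193.
Base 11: x_0 = 11^193 mod 387 = 236. x_0 ∉ {1, 386} and s = 1, so 11 is a Miller–Rabin witness and 387 is composite.
Base 13: x_0 = 13^193 mod 387 = 310. x_0 ∉ {1, 386} and s = 1, so 13 is a Miller–Rabin witness and 387 is composite.
The smallest witness among the given bases is 11.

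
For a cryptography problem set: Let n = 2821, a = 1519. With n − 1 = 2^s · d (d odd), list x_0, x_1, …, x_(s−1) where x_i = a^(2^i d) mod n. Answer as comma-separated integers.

n − 1 = 2820 = 2^2 · 705, so s = 2 and d = 705.
x_0 = 1519^705 mod 2821 = 2387.
x_1 = 2387^2 mod 2821 = 2170.

2387, 2170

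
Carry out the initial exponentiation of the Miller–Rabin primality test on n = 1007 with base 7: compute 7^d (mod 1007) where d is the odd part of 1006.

467

n − 1 = 1006 = 2^1 · 503, so s = 1 and d = 503.
7^503 mod 1007 = 467.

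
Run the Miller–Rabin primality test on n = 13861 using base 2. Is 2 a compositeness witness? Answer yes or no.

yes

n − 1 = 13860 = 2^2 · 3465, so s = 2 and d = 3465.
By repeated squaring, 2^3465 ≡ 3394 (mod 13861).
x_0 = 2^3465 mod 13861 = 3394.
x_0 is neither 1 nor 13860, so continue squaring.
x_1 = 3394^2 mod 13861 = 745.
Reached i = s−1 = 1 without hitting −1: 2 is a Miller–Rabin witness and 13861 is composite.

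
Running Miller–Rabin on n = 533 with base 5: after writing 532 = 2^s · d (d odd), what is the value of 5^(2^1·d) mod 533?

n − 1 = 532 = 2^2 · 133, so s = 2 and d = 133.
x_0 = 5^133 mod 533 = 408.
x_1 = 408^2 mod 533 = 168.

168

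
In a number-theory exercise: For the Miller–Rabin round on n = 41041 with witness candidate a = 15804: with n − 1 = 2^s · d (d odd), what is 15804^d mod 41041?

n − 1 = 41040 = 2^4 · 2565, so s = 4 and d = 2565.
Repeated squaring mod 41041: 15804^1 ≡ 15804, 15804^2 ≡ 31931, 15804^4 ≡ 7198, 15804^8 ≡ 17462, 15804^16 ≡ 27855, 15804^32 ≡ 20920, 15804^64 ≡ 26217, 15804^128 ≡ 17462, 15804^256 ≡ 27855, 15804^512 ≡ 20920, 15804^1024 ≡ 26217, 15804^2048 ≡ 17462.
2565 = 2048 + 512 + 4 + 1, so 15804^2565 ≡ 17462·20920·7198·15804 ≡ 29875 (mod 41041).

29875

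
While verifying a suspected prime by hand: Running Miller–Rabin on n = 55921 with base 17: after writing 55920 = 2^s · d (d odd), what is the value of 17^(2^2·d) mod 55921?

1

n − 1 = 55920 = 2^4 · 3495, so s = 4 and d = 3495.
x_0 = 17^3495 mod 55921 = 55920.
x_1 = 55920^2 mod 55921 = 1.
x_2 = 1^2 mod 55921 = 1.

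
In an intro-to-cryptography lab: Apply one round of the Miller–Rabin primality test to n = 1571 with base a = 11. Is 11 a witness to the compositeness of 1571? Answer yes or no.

no

n − 1 = 1570 = 2^1 · 785, so s = 1 and d = 785.
x_0 = 11^785 mod 1571 = 1570.
x_0 = 1570 ≡ −1, so 11 is not a witness.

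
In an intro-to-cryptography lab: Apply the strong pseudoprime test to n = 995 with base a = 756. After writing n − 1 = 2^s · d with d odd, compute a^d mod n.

191

n − 1 = 994 = 2^1 · 497, so s = 1 and d = 497.
By repeated squaring, 756^497 ≡ 191 (mod 995).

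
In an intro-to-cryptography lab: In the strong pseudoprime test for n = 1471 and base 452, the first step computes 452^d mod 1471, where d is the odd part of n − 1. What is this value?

n − 1 = 1470 = 2^1 · 735, so s = 1 and d = 735.
Repeated squaring mod 1471: 452^1 ≡ 452, 452^2 ≡ 1306, 452^4 ≡ 747, 452^8 ≡ 500, 452^16 ≡ 1401, 452^32 ≡ 487, 452^64 ≡ 338, 452^128 ≡ 977, 452^256 ≡ 1321, 452^512 ≡ 435.
735 = 512 + 128 + 64 + 16 + 8 + 4 + 2 + 1, so 452^735 ≡ 435·977·338·1401·500·747·1306·452 ≡ 1 (mod 1471).

1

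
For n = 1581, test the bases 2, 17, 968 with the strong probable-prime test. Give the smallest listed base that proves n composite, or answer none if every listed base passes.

n − 1 = 1580 = 2^2 · 395, so s = 2 and d = 395.
Base 2: x_0 = 2^395 mod 1581 = 1334. x_0 is neither 1 nor 1580, so continue squaring. x_1 = 1334^2 mod 1581 = 931. Reached i = s−1 = 1 without hitting −1: 2 is a Miller–Rabin witness and 1581 is composite.
Base 17: x_0 = 17^395 mod 1581 = 119. x_0 is neither 1 nor 1580, so continue squaring. x_1 = 119^2 mod 1581 = 1513. Reached i = s−1 = 1 without hitting −1: 17 is a Miller–Rabin witness and 1581 is composite.
Base 968: x_0 = 968^395 mod 1581 = 1121. x_0 is neither 1 nor 1580, so continue squaring. x_1 = 1121^2 mod 1581 = 1327. Reached i = s−1 = 1 without hitting −1: 968 is a Miller–Rabin witness and 1581 is composite.
The smallest witness among the given bases is 2.

2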